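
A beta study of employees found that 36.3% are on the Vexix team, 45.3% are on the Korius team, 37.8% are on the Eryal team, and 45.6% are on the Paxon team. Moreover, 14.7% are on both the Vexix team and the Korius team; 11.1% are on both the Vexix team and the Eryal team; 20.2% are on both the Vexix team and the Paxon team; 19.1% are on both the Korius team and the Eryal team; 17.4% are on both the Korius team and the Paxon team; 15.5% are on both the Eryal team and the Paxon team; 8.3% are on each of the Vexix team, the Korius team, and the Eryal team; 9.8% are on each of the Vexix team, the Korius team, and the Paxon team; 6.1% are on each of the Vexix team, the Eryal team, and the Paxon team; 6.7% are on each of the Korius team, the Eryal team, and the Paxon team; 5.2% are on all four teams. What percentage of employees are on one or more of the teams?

92.7%

P(≥1) = 36.3 + 45.3 + 37.8 + 45.6 − 14.7 − 11.1 − 20.2 − 19.1 − 17.4 − 15.5 + 8.3 + 9.8 + 6.1 + 6.7 − 5.2 = 92.7%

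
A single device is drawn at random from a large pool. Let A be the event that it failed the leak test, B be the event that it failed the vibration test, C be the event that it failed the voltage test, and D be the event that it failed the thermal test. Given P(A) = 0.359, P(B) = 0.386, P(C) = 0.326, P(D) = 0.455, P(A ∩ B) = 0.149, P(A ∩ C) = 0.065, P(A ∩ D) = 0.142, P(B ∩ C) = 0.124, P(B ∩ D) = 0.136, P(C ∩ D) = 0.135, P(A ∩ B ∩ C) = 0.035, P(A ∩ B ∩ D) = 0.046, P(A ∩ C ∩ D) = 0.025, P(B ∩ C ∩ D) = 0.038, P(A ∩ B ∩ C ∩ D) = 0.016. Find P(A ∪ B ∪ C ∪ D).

Using inclusion–exclusion:
P(A ∪ B ∪ C ∪ D) = 0.359 + 0.386 + 0.326 + 0.455 − 0.149 − 0.065 − 0.142 − 0.124 − 0.136 − 0.135 + 0.035 + 0.046 + 0.025 + 0.038 − 0.016 = 0.903

0.903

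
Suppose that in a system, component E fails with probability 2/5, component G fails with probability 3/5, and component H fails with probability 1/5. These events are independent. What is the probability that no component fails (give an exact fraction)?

24/125

Independence gives P(none) = ∏(1 − pᵢ).
P(none) = (1 − 2/5) × (1 − 3/5) × (1 − 1/5) = 3/5 × 2/5 × 4/5 = 24/125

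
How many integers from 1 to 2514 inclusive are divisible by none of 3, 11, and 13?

1407

⌊2514/3⌋ + ⌊2514/11⌋ + ⌊2514/13⌋ − ⌊2514/33⌋ − ⌊2514/39⌋ − ⌊2514/143⌋ + ⌊2514/429⌋ = 838 + 228 + 193 − 76 − 64 − 17 + 5 = 1107
2514 − 1107 = 1407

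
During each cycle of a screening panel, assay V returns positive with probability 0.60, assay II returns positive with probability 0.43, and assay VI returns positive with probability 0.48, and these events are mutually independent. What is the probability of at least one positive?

P(none) = (1 − 0.60) × (1 − 0.43) × (1 − 0.48) = 0.40 × 0.57 × 0.52 = 0.11856
P(at least one) = 1 − 0.11856 = 0.88144

0.88144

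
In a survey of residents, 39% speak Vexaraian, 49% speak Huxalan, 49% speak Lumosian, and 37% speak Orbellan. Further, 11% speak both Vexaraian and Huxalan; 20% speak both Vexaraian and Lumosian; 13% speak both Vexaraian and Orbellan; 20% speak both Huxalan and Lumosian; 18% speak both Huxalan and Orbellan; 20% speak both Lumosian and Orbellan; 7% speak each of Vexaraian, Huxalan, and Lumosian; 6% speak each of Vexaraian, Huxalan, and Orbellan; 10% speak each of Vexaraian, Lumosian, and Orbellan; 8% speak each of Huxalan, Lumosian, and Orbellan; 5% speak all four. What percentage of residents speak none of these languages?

2%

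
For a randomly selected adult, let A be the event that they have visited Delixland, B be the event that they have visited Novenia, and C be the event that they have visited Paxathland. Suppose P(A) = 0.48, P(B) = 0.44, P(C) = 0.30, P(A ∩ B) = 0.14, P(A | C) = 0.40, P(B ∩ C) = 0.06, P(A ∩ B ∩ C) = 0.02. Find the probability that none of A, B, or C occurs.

0.08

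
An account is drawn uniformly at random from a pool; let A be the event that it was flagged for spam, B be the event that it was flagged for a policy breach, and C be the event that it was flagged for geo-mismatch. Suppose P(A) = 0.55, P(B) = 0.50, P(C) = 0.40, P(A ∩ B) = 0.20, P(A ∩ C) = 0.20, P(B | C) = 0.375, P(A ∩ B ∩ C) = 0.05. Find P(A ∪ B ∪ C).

0.95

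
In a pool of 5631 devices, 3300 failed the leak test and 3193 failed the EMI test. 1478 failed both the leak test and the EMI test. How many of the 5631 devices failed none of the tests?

616

Inclusion–exclusion gives
|at least one| = 3300 + 3193 − 1478 = 5015
None: 5631 − 5015 = 616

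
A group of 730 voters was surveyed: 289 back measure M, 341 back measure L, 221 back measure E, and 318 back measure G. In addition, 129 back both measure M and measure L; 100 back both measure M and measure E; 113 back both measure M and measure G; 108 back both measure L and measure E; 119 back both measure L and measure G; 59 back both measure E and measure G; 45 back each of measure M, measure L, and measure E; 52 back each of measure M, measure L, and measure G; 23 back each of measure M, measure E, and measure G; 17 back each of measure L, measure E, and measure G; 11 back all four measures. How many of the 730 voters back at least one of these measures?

667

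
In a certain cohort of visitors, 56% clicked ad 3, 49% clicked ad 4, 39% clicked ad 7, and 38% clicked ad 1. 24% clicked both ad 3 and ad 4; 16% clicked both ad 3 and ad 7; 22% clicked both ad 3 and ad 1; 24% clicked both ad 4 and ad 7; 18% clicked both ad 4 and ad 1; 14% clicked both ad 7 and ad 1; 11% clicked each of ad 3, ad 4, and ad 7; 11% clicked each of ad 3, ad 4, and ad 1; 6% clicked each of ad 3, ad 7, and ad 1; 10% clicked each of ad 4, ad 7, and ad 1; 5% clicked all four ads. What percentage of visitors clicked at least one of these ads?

97%

P(union) = 56 + 49 + 39 + 38 − 24 − 16 − 22 − 24 − 18 − 14 + 11 + 11 + 6 + 10 − 5 = 97%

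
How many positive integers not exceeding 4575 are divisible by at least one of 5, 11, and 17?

Apply inclusion-exclusion:
⌊4575/5⌋ + ⌊4575/11⌋ + ⌊4575/17⌋ − ⌊4575/55⌋ − ⌊4575/85⌋ − ⌊4575/187⌋ + ⌊4575/935⌋ = 915 + 415 + 269 − 83 − 53 − 24 + 4 = 1443

1443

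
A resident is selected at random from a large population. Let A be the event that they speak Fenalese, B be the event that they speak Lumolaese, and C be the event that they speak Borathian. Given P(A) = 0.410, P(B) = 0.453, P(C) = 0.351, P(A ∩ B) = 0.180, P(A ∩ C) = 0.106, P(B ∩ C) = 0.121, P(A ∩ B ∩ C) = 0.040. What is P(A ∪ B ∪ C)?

0.847

Inclusion–exclusion gives
P(A ∪ B ∪ C) = 0.410 + 0.453 + 0.351 − 0.180 − 0.106 − 0.121 + 0.040 = 0.847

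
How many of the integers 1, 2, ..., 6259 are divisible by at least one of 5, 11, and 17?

Apply inclusion-exclusion:
⌊6259/5⌋ + ⌊6259/11⌋ + ⌊6259/17⌋ − ⌊6259/55⌋ − ⌊6259/85⌋ − ⌊6259/187⌋ + ⌊6259/935⌋ = 1251 + 569 + 368 − 113 − 73 − 33 + 6 = 1975

1975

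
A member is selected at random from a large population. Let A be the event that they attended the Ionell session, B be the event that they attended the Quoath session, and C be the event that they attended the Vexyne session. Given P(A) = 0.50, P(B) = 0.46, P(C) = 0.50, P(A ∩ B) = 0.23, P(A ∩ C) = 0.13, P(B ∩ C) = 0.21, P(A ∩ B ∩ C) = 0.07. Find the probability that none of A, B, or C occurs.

0.04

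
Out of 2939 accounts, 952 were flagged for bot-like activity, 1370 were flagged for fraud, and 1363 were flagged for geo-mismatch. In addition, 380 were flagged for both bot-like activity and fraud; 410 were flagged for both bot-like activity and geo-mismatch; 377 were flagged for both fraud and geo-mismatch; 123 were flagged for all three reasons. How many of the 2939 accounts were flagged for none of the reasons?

298

|at least one| = 952 + 1370 + 1363 − 380 − 410 − 377 + 123 = 2641
None: 2939 − 2641 = 298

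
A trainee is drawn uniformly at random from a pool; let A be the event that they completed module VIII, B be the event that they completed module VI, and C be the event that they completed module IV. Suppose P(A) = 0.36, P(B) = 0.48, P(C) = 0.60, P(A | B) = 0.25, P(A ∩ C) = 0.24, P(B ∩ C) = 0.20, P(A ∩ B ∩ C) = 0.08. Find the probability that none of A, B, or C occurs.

P(A ∩ B) = P(B)·P(A|B) = 0.48 × 0.25 = 0.12
Inclusion–exclusion gives
P(A ∪ B ∪ C) = 0.36 + 0.48 + 0.60 − 0.12 − 0.24 − 0.20 + 0.08 = 0.96
P(none) = 1 − 0.96 = 0.04

0.04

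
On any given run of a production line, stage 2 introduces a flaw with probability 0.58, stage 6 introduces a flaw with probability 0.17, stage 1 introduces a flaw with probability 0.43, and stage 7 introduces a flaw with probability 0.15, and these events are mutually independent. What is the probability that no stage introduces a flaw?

0.1688967

P(none) = (1 − 0.58) × (1 − 0.17) × (1 − 0.43) × (1 − 0.15) = 0.42 × 0.83 × 0.57 × 0.85 = 0.1688967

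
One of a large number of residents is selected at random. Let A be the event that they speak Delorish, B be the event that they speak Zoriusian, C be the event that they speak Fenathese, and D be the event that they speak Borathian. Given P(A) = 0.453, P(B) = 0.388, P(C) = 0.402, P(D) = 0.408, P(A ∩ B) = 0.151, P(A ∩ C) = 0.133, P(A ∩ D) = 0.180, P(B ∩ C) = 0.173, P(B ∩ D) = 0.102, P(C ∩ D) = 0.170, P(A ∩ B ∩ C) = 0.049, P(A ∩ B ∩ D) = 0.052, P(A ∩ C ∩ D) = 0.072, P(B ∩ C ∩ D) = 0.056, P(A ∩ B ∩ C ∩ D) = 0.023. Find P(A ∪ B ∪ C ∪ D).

0.948

Apply inclusion-exclusion:
P(A ∪ B ∪ C ∪ D) = 0.453 + 0.388 + 0.402 + 0.408 − 0.151 − 0.133 − 0.180 − 0.173 − 0.102 − 0.170 + 0.049 + 0.052 + 0.072 + 0.056 − 0.023 = 0.948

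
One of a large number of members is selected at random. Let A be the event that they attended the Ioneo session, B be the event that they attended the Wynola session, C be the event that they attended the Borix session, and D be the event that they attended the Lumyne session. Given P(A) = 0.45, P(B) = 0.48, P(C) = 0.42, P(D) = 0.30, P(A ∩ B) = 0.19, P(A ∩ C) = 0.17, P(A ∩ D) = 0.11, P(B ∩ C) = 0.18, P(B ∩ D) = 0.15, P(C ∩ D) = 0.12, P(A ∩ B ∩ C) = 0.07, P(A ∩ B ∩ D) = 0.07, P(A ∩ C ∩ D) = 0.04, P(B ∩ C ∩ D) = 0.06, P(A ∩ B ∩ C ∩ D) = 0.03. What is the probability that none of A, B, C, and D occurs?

0.06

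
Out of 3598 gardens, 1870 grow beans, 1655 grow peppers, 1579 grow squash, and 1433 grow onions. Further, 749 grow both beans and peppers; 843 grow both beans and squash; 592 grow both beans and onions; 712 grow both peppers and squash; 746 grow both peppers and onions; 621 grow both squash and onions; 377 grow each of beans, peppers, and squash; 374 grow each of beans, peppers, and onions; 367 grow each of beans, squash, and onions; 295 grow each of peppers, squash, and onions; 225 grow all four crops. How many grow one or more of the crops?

Apply inclusion-exclusion:
|union| = 1870 + 1655 + 1579 + 1433 − 749 − 843 − 592 − 712 − 746 − 621 + 377 + 374 + 367 + 295 − 225 = 3462

3462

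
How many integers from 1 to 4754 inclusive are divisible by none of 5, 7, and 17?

950 + 679 + 279 − 135 − 55 − 39 + 7 = 1686
4754 − 1686 = 3068

3068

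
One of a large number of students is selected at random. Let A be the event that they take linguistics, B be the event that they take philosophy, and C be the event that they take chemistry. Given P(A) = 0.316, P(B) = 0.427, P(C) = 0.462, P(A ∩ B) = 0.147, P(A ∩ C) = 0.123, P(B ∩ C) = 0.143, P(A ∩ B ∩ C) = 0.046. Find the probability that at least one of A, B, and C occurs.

0.838

P(A ∪ B ∪ C) = 0.316 + 0.427 + 0.462 − 0.147 − 0.123 − 0.143 + 0.046 = 0.838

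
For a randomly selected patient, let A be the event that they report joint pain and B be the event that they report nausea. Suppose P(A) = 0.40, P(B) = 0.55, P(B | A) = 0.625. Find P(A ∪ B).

P(A ∩ B) = P(A)·P(B|A) = 0.40 × 0.625 = 0.25
Using inclusion–exclusion:
P(A ∪ B) = 0.40 + 0.55 − 0.25 = 0.70

0.70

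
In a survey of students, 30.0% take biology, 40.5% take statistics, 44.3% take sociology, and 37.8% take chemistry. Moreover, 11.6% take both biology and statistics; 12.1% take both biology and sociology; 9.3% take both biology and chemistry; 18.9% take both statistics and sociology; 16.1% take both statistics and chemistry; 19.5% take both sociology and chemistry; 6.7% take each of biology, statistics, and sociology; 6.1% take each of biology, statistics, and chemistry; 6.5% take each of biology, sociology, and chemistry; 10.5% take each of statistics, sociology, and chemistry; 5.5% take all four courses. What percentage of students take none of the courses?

By inclusion–exclusion:
P(at least one) = 30.0 + 40.5 + 44.3 + 37.8 − 11.6 − 12.1 − 9.3 − 18.9 − 16.1 − 19.5 + 6.7 + 6.1 + 6.5 + 10.5 − 5.5 = 89.4%
P(none) = 100% − 89.4% = 10.6%

10.6%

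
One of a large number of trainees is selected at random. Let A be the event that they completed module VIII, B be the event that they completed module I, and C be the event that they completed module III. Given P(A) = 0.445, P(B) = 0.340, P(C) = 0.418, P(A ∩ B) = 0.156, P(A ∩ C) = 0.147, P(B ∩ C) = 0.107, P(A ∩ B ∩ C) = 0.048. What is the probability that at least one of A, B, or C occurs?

0.841

By inclusion-exclusion,
P(A ∪ B ∪ C) = 0.445 + 0.340 + 0.418 − 0.156 − 0.147 − 0.107 + 0.048 = 0.841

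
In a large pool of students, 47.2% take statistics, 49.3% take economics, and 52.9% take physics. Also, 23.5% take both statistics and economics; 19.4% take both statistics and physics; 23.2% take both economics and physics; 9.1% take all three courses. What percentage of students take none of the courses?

7.6%

P(≥1) = 47.2 + 49.3 + 52.9 − 23.5 − 19.4 − 23.2 + 9.1 = 92.4%
P(none) = 100% − 92.4% = 7.6%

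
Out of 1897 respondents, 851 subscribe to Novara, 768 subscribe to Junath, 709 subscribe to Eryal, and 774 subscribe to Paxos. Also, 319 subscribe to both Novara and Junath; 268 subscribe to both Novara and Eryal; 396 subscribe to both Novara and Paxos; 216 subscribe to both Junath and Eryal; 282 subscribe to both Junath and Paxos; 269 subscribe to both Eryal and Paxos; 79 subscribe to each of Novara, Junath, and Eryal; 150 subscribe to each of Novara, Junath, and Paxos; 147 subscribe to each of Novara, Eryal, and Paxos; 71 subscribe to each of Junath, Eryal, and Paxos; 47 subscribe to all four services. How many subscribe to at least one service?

1752

N(≥1) = 851 + 768 + 709 + 774 − 319 − 268 − 396 − 216 − 282 − 269 + 79 + 150 + 147 + 71 − 47 = 1752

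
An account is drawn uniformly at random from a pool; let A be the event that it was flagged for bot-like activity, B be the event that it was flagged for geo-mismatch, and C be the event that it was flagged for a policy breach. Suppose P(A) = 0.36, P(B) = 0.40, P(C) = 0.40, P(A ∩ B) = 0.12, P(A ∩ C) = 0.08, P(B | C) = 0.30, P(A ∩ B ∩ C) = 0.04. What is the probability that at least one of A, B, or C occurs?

0.88

P(B ∩ C) = P(C)·P(B|C) = 0.40 × 0.30 = 0.12
P(A ∪ B ∪ C) = 0.36 + 0.40 + 0.40 − 0.12 − 0.08 − 0.12 + 0.04 = 0.88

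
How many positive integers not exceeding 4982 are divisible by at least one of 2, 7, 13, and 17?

3129

⌊4982/2⌋ + ⌊4982/7⌋ + ⌊4982/13⌋ + ⌊4982/17⌋ − ⌊4982/14⌋ − ⌊4982/26⌋ − ⌊4982/34⌋ − ⌊4982/91⌋ − ⌊4982/119⌋ − ⌊4982/221⌋ + ⌊4982/182⌋ + ⌊4982/238⌋ + ⌊4982/442⌋ + ⌊4982/1547⌋ − ⌊4982/3094⌋ = 2491 + 711 + 383 + 293 − 355 − 191 − 146 − 54 − 41 − 22 + 27 + 20 + 11 + 3 − 1 = 3129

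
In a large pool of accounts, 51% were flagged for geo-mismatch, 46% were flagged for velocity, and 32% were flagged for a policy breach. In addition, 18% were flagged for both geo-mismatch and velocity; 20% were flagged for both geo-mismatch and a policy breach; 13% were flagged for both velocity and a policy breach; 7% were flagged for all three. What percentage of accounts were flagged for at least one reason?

85%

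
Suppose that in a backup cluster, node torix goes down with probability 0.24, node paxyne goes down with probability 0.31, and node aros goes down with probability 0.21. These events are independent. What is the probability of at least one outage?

0.585724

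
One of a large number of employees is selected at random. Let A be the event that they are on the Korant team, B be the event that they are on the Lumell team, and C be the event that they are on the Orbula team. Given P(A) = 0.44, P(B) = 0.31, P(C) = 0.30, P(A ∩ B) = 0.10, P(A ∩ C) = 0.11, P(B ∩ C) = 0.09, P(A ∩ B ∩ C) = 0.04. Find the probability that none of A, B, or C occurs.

0.21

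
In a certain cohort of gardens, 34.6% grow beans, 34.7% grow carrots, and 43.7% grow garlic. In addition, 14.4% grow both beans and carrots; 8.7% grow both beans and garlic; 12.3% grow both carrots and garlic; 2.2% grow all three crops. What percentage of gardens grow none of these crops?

P(union) = 34.6 + 34.7 + 43.7 − 14.4 − 8.7 − 12.3 + 2.2 = 79.8%
P(none) = 100% − 79.8% = 20.2%

20.2%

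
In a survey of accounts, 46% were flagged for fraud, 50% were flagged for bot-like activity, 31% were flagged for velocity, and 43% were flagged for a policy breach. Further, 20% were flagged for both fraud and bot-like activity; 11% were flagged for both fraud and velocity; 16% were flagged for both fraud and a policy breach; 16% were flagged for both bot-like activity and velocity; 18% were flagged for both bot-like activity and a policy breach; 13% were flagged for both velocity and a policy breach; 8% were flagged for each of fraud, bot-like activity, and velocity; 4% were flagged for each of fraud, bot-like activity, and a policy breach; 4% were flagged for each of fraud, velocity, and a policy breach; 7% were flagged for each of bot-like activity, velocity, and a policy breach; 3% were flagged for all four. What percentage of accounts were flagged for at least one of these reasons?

Using inclusion–exclusion:
P(union) = 46 + 50 + 31 + 43 − 20 − 11 − 16 − 16 − 18 − 13 + 8 + 4 + 4 + 7 − 3 = 96%

96%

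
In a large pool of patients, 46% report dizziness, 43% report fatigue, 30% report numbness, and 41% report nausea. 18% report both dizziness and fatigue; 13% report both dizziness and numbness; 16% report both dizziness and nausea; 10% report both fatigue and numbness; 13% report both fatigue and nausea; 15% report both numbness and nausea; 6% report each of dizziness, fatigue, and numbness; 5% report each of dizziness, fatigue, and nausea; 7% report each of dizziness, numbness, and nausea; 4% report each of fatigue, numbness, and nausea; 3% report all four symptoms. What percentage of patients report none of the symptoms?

6%

P(≥1) = 46 + 43 + 30 + 41 − 18 − 13 − 16 − 10 − 13 − 15 + 6 + 5 + 7 + 4 − 3 = 94%
P(none) = 100% − 94% = 6%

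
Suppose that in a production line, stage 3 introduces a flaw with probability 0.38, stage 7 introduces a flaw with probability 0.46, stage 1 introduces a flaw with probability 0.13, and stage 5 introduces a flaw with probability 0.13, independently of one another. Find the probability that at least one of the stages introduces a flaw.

0.74658988

P(none) = (1 − 0.38) × (1 − 0.46) × (1 − 0.13) × (1 − 0.13) = 0.62 × 0.54 × 0.87 × 0.87 = 0.25341012
P(at least one) = 1 − 0.25341012 = 0.74658988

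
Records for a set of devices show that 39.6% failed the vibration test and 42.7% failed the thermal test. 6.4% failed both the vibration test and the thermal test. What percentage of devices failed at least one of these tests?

75.9%

P(≥1) = 39.6 + 42.7 − 6.4 = 75.9%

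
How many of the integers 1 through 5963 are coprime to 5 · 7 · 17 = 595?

3850

floor(5963/5) + floor(5963/7) + floor(5963/17) − floor(5963/35) − floor(5963/85) − floor(5963/119) + floor(5963/595) = 1192 + 851 + 350 − 170 − 70 − 50 + 10 = 2113
5963 − 2113 = 3850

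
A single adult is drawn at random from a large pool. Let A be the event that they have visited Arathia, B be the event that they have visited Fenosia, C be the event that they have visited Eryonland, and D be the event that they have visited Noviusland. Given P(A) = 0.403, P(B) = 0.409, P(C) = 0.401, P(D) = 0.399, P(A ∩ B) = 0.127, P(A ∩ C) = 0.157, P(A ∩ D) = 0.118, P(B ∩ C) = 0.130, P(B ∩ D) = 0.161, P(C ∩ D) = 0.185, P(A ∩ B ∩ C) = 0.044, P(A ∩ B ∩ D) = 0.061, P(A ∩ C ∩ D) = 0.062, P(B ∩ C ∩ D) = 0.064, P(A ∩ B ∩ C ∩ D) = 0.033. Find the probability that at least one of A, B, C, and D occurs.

0.932

P(A ∪ B ∪ C ∪ D) = 0.403 + 0.409 + 0.401 + 0.399 − 0.127 − 0.157 − 0.118 − 0.130 − 0.161 − 0.185 + 0.044 + 0.061 + 0.062 + 0.064 − 0.033 = 0.932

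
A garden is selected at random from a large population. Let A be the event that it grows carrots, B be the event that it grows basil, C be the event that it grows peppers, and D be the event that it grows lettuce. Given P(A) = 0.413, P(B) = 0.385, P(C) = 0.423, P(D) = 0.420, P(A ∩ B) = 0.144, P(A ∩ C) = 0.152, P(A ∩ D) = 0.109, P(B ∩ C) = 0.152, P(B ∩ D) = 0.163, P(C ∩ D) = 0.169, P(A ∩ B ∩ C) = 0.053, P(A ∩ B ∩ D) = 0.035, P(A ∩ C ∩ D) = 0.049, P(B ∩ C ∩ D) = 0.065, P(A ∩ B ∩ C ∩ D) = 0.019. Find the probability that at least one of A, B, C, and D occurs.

P(A ∪ B ∪ C ∪ D) = 0.413 + 0.385 + 0.423 + 0.420 − 0.144 − 0.152 − 0.109 − 0.152 − 0.163 − 0.169 + 0.053 + 0.035 + 0.049 + 0.065 − 0.019 = 0.935

0.935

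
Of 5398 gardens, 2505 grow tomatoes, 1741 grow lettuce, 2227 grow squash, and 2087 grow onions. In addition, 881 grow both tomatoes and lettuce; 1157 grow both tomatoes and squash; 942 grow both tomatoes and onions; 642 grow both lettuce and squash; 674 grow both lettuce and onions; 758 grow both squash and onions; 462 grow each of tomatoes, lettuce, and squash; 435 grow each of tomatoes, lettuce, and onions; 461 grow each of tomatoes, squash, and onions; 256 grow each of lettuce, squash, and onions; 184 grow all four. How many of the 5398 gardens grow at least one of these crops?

4936

|union| = 2505 + 1741 + 2227 + 2087 − 881 − 1157 − 942 − 642 − 674 − 758 + 462 + 435 + 461 + 256 − 184 = 4936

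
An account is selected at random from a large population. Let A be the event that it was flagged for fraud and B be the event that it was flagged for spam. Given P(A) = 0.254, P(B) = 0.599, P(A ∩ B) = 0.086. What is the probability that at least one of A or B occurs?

Using inclusion–exclusion:
P(A ∪ B) = 0.254 + 0.599 − 0.086 = 0.767

0.767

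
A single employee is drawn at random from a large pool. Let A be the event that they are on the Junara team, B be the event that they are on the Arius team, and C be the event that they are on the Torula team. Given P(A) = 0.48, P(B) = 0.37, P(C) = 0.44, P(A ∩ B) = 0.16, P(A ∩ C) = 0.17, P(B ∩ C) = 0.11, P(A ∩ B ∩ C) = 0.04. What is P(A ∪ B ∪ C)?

P(A ∪ B ∪ C) = 0.48 + 0.37 + 0.44 − 0.16 − 0.17 − 0.11 + 0.04 = 0.89

0.89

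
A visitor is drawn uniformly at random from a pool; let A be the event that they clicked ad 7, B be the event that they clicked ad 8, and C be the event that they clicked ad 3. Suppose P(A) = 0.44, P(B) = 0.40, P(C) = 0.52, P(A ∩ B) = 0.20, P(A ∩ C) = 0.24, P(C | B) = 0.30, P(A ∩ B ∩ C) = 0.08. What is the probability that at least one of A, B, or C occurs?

P(B ∩ C) = P(B)·P(C|B) = 0.40 × 0.30 = 0.12
By inclusion–exclusion:
P(A ∪ B ∪ C) = 0.44 + 0.40 + 0.52 − 0.20 − 0.24 − 0.12 + 0.08 = 0.88

0.88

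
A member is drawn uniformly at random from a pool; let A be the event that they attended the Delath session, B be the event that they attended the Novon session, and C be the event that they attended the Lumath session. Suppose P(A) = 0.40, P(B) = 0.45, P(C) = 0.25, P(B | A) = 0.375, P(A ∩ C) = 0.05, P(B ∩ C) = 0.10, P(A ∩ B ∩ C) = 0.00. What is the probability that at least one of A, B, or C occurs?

0.80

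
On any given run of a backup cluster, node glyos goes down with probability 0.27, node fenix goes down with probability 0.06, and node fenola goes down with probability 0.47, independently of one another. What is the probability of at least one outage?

P(none) = (1 − 0.27) × (1 − 0.06) × (1 − 0.47) = 0.73 × 0.94 × 0.53 = 0.363686
P(at least one) = 1 − 0.363686 = 0.636314

0.636314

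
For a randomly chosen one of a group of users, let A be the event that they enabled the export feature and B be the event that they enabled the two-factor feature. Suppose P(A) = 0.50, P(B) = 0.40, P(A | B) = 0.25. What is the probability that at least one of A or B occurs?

P(A ∩ B) = P(B)·P(A|B) = 0.40 × 0.25 = 0.10
P(A ∪ B) = 0.50 + 0.40 − 0.10 = 0.80

0.80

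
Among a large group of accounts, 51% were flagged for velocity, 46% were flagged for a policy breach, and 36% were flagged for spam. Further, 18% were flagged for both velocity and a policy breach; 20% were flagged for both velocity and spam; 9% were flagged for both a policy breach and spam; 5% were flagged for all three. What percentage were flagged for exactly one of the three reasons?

Using the inclusion–exclusion count for exactly one event:
P(exactly one) = 51 + 46 + 36 − 2·18 − 2·20 − 2·9 + 3·5 = 54%

54%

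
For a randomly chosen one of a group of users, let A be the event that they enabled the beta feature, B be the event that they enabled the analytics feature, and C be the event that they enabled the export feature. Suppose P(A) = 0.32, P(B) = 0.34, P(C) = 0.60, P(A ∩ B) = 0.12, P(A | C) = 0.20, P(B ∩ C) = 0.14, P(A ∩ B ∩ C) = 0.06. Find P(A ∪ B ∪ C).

0.94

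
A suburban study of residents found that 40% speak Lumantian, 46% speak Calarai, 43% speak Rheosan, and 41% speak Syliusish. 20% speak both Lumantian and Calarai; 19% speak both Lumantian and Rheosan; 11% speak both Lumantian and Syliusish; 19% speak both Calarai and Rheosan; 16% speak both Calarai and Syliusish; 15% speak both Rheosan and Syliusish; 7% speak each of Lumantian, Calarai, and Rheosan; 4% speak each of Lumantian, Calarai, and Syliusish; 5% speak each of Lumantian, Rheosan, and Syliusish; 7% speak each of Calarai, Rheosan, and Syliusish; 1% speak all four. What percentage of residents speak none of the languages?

8%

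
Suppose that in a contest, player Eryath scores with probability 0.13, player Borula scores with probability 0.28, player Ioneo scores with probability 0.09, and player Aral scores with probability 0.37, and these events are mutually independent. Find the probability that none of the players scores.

P(none) = (1 − 0.13) × (1 − 0.28) × (1 − 0.09) × (1 − 0.37) = 0.87 × 0.72 × 0.91 × 0.63 = 0.35911512

0.35911512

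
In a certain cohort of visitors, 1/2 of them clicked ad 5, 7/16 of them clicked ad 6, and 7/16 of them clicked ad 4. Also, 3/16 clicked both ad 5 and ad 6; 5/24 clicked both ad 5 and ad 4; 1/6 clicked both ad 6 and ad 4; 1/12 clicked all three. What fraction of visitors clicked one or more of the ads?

Apply inclusion-exclusion:
P(≥1) = 1/2 + 7/16 + 7/16 − 3/16 − 5/24 − 1/6 + 1/12 = 43/48

43/48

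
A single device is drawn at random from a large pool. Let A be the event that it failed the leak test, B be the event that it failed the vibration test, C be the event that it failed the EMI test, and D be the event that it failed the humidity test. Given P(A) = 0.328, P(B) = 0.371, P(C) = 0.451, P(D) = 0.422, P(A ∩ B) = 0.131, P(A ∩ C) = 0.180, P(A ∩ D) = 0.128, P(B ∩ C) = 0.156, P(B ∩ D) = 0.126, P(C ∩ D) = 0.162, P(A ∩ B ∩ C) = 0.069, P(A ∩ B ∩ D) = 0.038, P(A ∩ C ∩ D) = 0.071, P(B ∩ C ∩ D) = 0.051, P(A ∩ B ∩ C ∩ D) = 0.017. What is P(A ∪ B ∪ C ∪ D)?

0.901

Apply inclusion-exclusion:
P(A ∪ B ∪ C ∪ D) = 0.328 + 0.371 + 0.451 + 0.422 − 0.131 − 0.180 − 0.128 − 0.156 − 0.126 − 0.162 + 0.069 + 0.038 + 0.071 + 0.051 − 0.017 = 0.901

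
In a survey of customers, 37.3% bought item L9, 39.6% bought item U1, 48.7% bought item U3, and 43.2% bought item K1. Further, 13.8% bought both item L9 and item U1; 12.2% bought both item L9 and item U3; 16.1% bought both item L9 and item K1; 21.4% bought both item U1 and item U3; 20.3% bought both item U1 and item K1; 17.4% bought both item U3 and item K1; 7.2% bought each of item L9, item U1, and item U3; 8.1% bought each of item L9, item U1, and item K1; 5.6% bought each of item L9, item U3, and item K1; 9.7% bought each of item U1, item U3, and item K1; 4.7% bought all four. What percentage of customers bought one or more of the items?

93.5%

Using inclusion–exclusion:
P(at least one) = 37.3 + 39.6 + 48.7 + 43.2 − 13.8 − 12.2 − 16.1 − 21.4 − 20.3 − 17.4 + 7.2 + 8.1 + 5.6 + 9.7 − 4.7 = 93.5%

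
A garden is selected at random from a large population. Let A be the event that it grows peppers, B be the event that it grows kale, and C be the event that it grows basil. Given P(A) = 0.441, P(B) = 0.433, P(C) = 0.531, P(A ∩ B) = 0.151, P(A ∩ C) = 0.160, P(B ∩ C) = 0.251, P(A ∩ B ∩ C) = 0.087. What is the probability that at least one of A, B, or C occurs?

0.930

By inclusion-exclusion,
P(A ∪ B ∪ C) = 0.441 + 0.433 + 0.531 − 0.151 − 0.160 − 0.251 + 0.087 = 0.930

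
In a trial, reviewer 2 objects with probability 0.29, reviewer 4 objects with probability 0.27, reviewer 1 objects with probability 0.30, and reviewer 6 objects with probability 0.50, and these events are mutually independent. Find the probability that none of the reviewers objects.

0.181405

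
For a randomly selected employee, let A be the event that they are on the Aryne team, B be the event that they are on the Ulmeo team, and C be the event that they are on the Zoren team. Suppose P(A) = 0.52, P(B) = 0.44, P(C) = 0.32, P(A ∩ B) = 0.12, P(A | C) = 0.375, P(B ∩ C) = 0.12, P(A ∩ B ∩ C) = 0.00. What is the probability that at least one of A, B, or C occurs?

0.92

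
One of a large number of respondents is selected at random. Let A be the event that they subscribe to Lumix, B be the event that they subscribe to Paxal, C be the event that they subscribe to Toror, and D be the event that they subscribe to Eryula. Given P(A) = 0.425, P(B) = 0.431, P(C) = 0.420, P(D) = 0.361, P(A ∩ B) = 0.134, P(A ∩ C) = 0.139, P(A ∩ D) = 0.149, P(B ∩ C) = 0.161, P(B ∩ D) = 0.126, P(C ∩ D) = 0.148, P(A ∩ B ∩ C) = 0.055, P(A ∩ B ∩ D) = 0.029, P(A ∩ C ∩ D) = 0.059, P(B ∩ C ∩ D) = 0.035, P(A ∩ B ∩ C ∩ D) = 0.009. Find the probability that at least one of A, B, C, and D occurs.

0.949

Using inclusion–exclusion:
P(A ∪ B ∪ C ∪ D) = 0.425 + 0.431 + 0.420 + 0.361 − 0.134 − 0.139 − 0.149 − 0.161 − 0.126 − 0.148 + 0.055 + 0.029 + 0.059 + 0.035 − 0.009 = 0.949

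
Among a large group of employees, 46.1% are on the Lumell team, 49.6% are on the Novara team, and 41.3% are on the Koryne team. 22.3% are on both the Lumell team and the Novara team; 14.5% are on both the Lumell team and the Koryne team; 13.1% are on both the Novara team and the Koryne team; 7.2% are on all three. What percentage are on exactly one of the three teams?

58.8%

By inclusion–exclusion (exactly-one form):
P(exactly one) = 46.1 + 49.6 + 41.3 − 2·22.3 − 2·14.5 − 2·13.1 + 3·7.2 = 58.8%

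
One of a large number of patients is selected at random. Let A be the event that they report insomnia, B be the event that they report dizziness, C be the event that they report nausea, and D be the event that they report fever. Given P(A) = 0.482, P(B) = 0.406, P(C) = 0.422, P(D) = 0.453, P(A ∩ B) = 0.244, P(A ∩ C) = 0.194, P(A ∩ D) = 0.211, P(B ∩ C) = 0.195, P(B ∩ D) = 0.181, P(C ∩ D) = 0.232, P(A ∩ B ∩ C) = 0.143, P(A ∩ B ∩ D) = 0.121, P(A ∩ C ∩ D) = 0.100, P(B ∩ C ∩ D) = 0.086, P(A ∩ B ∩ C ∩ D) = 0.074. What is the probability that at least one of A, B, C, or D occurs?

P(A ∪ B ∪ C ∪ D) = 0.482 + 0.406 + 0.422 + 0.453 − 0.244 − 0.194 − 0.211 − 0.195 − 0.181 − 0.232 + 0.143 + 0.121 + 0.100 + 0.086 − 0.074 = 0.882

0.882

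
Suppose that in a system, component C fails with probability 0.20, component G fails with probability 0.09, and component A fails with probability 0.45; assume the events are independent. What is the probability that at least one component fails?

0.5996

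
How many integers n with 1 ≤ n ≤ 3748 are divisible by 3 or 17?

1396

By inclusion–exclusion:
floor(3748/3) + floor(3748/17) − floor(3748/51) = 1249 + 220 − 73 = 1396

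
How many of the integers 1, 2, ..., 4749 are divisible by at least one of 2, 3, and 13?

2374 + 1583 + 365 − 791 − 182 − 121 + 60 = 3288

3288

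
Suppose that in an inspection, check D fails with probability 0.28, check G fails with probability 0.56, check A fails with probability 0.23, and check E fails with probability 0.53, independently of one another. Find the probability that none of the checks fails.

0.11464992

Since the events are independent, P(none) is the product of the individual non-occurrence probabilities.
P(none) = (1 − 0.28) × (1 − 0.56) × (1 − 0.23) × (1 − 0.53) = 0.72 × 0.44 × 0.77 × 0.47 = 0.11464992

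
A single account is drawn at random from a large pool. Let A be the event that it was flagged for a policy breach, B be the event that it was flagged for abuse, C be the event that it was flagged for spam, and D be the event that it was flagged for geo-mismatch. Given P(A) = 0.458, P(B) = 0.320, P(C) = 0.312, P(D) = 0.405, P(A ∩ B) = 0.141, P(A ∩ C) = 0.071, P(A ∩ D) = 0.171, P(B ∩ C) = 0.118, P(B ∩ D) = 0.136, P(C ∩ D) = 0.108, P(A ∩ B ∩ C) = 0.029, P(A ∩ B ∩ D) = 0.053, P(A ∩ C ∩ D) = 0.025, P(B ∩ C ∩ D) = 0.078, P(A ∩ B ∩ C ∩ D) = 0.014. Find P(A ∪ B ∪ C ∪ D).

0.921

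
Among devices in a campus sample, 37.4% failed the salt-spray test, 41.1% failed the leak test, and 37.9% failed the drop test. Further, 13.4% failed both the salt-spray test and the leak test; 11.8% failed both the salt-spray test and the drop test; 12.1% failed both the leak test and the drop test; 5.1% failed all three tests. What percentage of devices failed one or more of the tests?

P(≥1) = 37.4 + 41.1 + 37.9 − 13.4 − 11.8 − 12.1 + 5.1 = 84.2%

84.2%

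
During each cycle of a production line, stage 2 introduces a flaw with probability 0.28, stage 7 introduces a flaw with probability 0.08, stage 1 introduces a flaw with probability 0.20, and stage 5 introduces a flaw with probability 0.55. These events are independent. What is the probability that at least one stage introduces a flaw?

P(none) = (1 − 0.28) × (1 − 0.08) × (1 − 0.20) × (1 − 0.55) = 0.72 × 0.92 × 0.80 × 0.45 = 0.238464
P(at least one) = 1 − 0.238464 = 0.761536

0.761536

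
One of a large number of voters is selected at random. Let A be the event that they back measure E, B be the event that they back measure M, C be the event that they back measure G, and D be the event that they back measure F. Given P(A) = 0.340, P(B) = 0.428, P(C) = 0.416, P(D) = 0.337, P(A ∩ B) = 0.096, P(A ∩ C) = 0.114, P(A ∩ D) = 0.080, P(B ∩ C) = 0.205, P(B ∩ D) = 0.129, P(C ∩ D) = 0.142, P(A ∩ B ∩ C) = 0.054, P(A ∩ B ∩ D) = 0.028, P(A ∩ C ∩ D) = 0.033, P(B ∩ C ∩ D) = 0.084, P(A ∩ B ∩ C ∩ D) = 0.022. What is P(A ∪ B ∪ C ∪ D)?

0.932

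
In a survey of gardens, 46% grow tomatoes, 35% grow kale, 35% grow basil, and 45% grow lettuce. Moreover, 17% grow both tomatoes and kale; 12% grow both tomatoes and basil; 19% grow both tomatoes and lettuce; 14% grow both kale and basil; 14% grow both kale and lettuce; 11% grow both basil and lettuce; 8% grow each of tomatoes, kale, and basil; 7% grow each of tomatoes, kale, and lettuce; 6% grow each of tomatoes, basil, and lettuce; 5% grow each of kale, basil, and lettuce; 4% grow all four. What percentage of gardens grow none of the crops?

4%

P(union) = 46 + 35 + 35 + 45 − 17 − 12 − 19 − 14 − 14 − 11 + 8 + 7 + 6 + 5 − 4 = 96%
P(none) = 100% − 96% = 4%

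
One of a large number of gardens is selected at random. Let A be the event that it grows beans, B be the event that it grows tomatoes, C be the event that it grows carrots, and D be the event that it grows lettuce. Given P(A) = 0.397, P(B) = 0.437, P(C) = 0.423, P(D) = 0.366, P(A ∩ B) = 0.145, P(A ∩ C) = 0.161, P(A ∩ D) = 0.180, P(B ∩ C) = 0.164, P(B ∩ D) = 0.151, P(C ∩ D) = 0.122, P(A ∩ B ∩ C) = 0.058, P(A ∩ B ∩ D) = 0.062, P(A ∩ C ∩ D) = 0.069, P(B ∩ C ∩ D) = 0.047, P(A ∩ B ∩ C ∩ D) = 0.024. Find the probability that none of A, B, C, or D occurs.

P(A ∪ B ∪ C ∪ D) = 0.397 + 0.437 + 0.423 + 0.366 − 0.145 − 0.161 − 0.180 − 0.164 − 0.151 − 0.122 + 0.058 + 0.062 + 0.069 + 0.047 − 0.024 = 0.912
P(none) = 1 − 0.912 = 0.088

0.088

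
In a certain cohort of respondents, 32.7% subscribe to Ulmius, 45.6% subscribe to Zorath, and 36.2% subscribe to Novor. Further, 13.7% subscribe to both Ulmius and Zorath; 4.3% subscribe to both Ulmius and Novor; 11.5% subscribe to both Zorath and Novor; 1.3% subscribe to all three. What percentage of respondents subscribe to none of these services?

P(at least one) = 32.7 + 45.6 + 36.2 − 13.7 − 4.3 − 11.5 + 1.3 = 86.3%
P(none) = 100% − 86.3% = 13.7%

13.7%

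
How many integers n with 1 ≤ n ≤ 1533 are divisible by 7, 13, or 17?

floor(1533/7) + floor(1533/13) + floor(1533/17) − floor(1533/91) − floor(1533/119) − floor(1533/221) + floor(1533/1547) = 219 + 117 + 90 − 16 − 12 − 6 + 0 = 392

392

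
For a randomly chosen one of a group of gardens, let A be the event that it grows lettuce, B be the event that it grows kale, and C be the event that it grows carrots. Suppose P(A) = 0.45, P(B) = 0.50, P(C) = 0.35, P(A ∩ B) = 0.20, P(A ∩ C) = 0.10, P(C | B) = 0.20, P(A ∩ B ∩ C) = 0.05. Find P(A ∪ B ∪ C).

0.95

P(B ∩ C) = P(B)·P(C|B) = 0.50 × 0.20 = 0.10
By inclusion–exclusion:
P(A ∪ B ∪ C) = 0.45 + 0.50 + 0.35 − 0.20 − 0.10 − 0.10 + 0.05 = 0.95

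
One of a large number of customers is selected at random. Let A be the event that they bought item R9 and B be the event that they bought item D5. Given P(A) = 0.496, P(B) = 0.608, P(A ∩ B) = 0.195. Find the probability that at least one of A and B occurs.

By inclusion–exclusion:
P(A ∪ B) = 0.496 + 0.608 − 0.195 = 0.909

0.909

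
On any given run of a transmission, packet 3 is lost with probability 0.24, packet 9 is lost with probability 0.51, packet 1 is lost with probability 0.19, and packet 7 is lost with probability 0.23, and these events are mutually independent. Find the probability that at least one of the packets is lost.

0.76773412

Independence gives P(none) = ∏(1 − pᵢ).
P(none) = (1 − 0.24) × (1 − 0.51) × (1 − 0.19) × (1 − 0.23) = 0.76 × 0.49 × 0.81 × 0.77 = 0.23226588
P(at least one) = 1 − 0.23226588 = 0.76773412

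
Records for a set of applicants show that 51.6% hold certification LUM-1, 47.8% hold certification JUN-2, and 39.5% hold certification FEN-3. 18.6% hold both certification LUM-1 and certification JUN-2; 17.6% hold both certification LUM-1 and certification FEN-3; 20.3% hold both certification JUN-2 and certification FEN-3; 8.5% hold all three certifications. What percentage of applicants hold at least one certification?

P(union) = 51.6 + 47.8 + 39.5 − 18.6 − 17.6 − 20.3 + 8.5 = 90.9%

90.9%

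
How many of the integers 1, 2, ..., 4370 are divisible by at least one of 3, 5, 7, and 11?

2554

floor(4370/3) + floor(4370/5) + floor(4370/7) + floor(4370/11) − floor(4370/15) − floor(4370/21) − floor(4370/33) − floor(4370/35) − floor(4370/55) − floor(4370/77) + floor(4370/105) + floor(4370/165) + floor(4370/231) + floor(4370/385) − floor(4370/1155) = 1456 + 874 + 624 + 397 − 291 − 208 − 132 − 124 − 79 − 56 + 41 + 26 + 18 + 11 − 3 = 2554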